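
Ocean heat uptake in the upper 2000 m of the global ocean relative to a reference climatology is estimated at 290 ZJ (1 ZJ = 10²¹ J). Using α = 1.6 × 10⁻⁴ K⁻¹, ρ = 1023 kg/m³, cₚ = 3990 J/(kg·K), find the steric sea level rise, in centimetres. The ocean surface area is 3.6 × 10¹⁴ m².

3.16 cm of thermosteric rise

Per unit area: Q = 290×10²¹ / (3.6×10¹⁴) ≈ 8.056×10⁸ J/m²
Δh = αQ/(ρcₚ) = 1.6×10⁻⁴ × 8.056×10⁸ / (1023 × 3990) ≈ 0.031578 m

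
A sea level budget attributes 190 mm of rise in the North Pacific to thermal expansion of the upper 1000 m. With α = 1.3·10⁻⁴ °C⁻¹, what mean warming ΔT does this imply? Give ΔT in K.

ΔT = Δh/(αH) = 0.19 / (1.3×10⁻⁴ × 1000) ≈ 1.462 K

ΔT ≈ 1.46 K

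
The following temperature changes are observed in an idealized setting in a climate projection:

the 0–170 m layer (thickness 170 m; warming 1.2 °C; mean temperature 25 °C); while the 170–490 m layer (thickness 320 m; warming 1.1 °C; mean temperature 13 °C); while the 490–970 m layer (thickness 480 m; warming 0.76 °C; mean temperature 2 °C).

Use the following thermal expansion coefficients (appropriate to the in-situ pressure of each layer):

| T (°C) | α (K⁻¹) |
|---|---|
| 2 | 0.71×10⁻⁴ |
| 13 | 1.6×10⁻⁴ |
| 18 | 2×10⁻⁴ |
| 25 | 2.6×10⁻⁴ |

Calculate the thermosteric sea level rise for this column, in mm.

Layer 1 at 25 °C → α = 2.6×10⁻⁴ K⁻¹
Layer 2 at 13 °C → α = 1.6×10⁻⁴ K⁻¹
Layer 3 at 2 °C → α = 0.71×10⁻⁴ K⁻¹
Layer 1: 1.2 × 170 × 2.6×10⁻⁴ = 0.05304 m
170–490 m: 320 × 1.6×10⁻⁴ × 1.1 = 0.05632 m
490–970 m: 0.76 × 0.71×10⁻⁴ × 480 = 0.0259008 m
Δh = 0.05304 + 0.05632 + 0.0259008 = 0.1352608 m

about 135 mm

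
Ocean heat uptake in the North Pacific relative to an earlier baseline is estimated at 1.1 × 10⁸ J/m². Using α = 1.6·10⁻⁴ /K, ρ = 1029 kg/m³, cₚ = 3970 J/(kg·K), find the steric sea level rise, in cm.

Δh = αQ/(ρcₚ) = 1.6×10⁻⁴ × 1.1×10⁸ / (1029 × 3970) ≈ 0.0043083 m

0.43 cm of thermosteric rise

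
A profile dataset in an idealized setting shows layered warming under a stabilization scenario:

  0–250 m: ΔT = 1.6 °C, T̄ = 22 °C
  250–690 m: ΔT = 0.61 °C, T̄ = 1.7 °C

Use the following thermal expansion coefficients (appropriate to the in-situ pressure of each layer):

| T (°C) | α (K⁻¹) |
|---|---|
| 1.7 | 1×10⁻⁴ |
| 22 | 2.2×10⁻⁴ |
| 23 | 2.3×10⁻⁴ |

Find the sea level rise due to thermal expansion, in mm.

Layer 1 at 22 °C → α = 2.2×10⁻⁴ K⁻¹
Layer 2 at 1.7 °C → α = 1×10⁻⁴ K⁻¹
0–250 m: 2.2×10⁻⁴ × 250 × 1.6 = 0.08800 m
250–690 m: 440 × 0.61 × 1×10⁻⁴ = 0.02684 m
Δh = 0.08800 + 0.02684 = 0.11484 m ≈ 115 mm

115 mm of thermosteric rise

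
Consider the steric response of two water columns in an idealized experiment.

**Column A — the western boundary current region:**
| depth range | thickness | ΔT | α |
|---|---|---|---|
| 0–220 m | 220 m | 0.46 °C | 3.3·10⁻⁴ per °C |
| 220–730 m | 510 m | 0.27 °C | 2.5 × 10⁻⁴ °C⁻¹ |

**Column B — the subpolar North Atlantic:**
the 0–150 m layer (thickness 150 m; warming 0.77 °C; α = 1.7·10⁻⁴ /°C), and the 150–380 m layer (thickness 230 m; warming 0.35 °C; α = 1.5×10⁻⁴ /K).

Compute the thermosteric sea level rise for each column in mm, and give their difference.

A: 68 mm; B: 32 mm; difference 36 mm

A 3.3×10⁻⁴ × 220 × 0.46 = 0.033396 m
A 220–730 m: 0.27 × 510 × 2.5×10⁻⁴ = 0.034425 m
A total: 0.067821 m
B 0.77 × 1.7×10⁻⁴ × 150 = 0.019635 m
B Layer 2: 230 × 1.5×10⁻⁴ × 0.35 = 0.012075 m
B total: 0.03171 m
Difference: 0.067821 − 0.03171 = 0.036111 m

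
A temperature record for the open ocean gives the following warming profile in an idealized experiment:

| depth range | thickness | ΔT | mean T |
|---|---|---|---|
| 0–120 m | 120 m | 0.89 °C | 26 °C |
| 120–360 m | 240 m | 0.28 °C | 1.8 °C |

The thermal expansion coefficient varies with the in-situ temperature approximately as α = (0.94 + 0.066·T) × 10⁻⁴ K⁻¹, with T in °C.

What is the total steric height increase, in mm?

35.5 mm

Layer 1: α = (0.94 + 0.066×26)×10⁻⁴ = 2.656×10⁻⁴ K⁻¹
Layer 2: α = (0.94 + 0.066×1.8)×10⁻⁴ = 1.0588×10⁻⁴ K⁻¹
0–120 m: 2.656×10⁻⁴ × 0.89 × 120 = 0.02836608 m
Layer 2: 240 × 1.0588×10⁻⁴ × 0.28 = 0.007115136 m
Δh = 0.02836608 + 0.007115136 = 0.035481216 m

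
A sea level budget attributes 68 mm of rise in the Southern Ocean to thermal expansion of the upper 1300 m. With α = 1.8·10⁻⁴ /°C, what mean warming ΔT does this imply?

ΔT = Δh/(αH) = 0.068 / (1.8×10⁻⁴ × 1300) ≈ 0.2906 °C

ΔT ≈ 0.291 °C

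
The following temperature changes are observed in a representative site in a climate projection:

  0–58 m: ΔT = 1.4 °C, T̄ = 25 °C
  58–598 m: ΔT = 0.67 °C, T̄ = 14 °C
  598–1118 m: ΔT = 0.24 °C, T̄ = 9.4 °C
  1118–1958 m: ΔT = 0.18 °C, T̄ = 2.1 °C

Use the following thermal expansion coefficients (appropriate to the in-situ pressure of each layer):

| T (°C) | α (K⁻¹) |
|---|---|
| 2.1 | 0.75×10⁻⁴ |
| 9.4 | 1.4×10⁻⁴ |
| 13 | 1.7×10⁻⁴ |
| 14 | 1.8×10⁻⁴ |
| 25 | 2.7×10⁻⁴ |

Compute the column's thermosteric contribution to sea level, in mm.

Δh ≈ 120 mm

Layer 1 at 25 °C → α = 2.7×10⁻⁴ K⁻¹
Layer 2 at 14 °C → α = 1.8×10⁻⁴ K⁻¹
Layer 3 at 9.4 °C → α = 1.4×10⁻⁴ K⁻¹
Layer 4 at 2.1 °C → α = 0.75×10⁻⁴ K⁻¹
58 × 2.7×10⁻⁴ × 1.4 = 0.021924 m
0.67 × 540 × 1.8×10⁻⁴ = 0.065124 m
0.24 × 520 × 1.4×10⁻⁴ = 0.017472 m
1118–1958 m: 840 × 0.18 × 0.75×10⁻⁴ = 0.01134 m
Δh = 0.021924 + 0.065124 + 0.017472 + 0.01134 = 0.11586 m ≈ 120 mm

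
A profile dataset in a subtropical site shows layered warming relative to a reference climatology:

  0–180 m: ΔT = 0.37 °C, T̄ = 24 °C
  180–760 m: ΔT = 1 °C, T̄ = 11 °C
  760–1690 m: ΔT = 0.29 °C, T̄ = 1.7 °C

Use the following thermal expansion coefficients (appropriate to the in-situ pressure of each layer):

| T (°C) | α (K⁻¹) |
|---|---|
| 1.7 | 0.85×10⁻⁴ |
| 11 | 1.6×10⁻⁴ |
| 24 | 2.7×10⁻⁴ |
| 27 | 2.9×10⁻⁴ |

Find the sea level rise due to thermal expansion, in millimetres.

Layer 1 at 24 °C → α = 2.7×10⁻⁴ K⁻¹
Layer 2 at 11 °C → α = 1.6×10⁻⁴ K⁻¹
Layer 3 at 1.7 °C → α = 0.85×10⁻⁴ K⁻¹
Layer 1: 180 × 2.7×10⁻⁴ × 0.37 = 0.017982 m
1 × 580 × 1.6×10⁻⁴ = 0.09280 m
0.85×10⁻⁴ × 930 × 0.29 = 0.0229245 m
Δh = 0.017982 + 0.09280 + 0.0229245 = 0.1337065 m

Δh ≈ 134 mm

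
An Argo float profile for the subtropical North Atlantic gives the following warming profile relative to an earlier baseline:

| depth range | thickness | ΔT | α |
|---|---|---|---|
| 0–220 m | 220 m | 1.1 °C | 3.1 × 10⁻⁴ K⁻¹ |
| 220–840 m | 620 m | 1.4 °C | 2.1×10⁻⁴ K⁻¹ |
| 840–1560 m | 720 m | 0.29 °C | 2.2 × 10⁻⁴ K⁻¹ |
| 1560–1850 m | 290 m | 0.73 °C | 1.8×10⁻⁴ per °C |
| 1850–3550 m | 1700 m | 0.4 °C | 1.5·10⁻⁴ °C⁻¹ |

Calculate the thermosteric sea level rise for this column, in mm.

443 mm

0–220 m: 3.1×10⁻⁴ × 220 × 1.1 = 0.07502 m
220–840 m: 620 × 1.4 × 2.1×10⁻⁴ = 0.18228 m
2.2×10⁻⁴ × 0.29 × 720 = 0.045936 m
1560–1850 m: 0.73 × 290 × 1.8×10⁻⁴ = 0.038106 m
1850–3550 m: 0.4 × 1700 × 1.5×10⁻⁴ = 0.10200 m
Δh = 0.07502 + 0.18228 + 0.045936 + 0.038106 + 0.10200 = 0.443342 m ≈ 443 mm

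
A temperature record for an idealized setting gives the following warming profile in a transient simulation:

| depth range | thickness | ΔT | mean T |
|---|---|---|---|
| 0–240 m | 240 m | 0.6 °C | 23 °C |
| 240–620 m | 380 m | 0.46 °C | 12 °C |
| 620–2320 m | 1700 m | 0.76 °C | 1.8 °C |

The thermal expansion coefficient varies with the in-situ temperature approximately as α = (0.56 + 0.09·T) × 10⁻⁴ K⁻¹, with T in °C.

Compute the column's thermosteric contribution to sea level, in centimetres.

16 cm

Layer 1: α = (0.56 + 0.09×23)×10⁻⁴ = 2.63×10⁻⁴ K⁻¹
Layer 2: α = (0.56 + 0.09×12)×10⁻⁴ = 1.64×10⁻⁴ K⁻¹
Layer 3: α = (0.56 + 0.09×1.8)×10⁻⁴ = 0.722×10⁻⁴ K⁻¹
240 × 0.6 × 2.63×10⁻⁴ = 0.037872 m
1.64×10⁻⁴ × 380 × 0.46 = 0.0286672 m
620–2320 m: 1700 × 0.722×10⁻⁴ × 0.76 = 0.0932824 m
Δh = 0.037872 + 0.0286672 + 0.0932824 = 0.1598216 m ≈ 16 cm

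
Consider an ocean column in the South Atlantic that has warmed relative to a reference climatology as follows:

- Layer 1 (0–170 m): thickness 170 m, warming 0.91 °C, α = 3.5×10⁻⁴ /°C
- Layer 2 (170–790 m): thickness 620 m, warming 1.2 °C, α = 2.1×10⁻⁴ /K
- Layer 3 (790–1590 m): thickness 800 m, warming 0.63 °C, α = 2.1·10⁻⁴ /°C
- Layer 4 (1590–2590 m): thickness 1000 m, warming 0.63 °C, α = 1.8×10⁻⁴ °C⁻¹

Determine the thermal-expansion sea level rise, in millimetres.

Layer 1: 0.91 × 170 × 3.5×10⁻⁴ = 0.054145 m
170–790 m: 2.1×10⁻⁴ × 620 × 1.2 = 0.15624 m
790–1590 m: 800 × 2.1×10⁻⁴ × 0.63 = 0.10584 m
1590–2590 m: 1.8×10⁻⁴ × 0.63 × 1000 = 0.11340 m
Δh = 0.054145 + 0.15624 + 0.10584 + 0.11340 = 0.429625 m

Δh ≈ 430 mm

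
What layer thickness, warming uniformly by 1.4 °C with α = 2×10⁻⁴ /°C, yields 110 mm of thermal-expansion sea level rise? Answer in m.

H = Δh/(αΔT) = 0.11 / (2×10⁻⁴ × 1.4) ≈ 392.9 m

H ≈ 393 m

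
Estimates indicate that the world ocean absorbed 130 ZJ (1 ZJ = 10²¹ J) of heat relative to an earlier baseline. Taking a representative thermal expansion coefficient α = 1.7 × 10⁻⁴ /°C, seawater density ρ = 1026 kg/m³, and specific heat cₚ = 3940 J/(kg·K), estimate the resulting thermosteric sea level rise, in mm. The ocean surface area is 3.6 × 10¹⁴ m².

Per unit area: Q = 130×10²¹ / (3.6×10¹⁴) ≈ 3.611×10⁸ J/m²
Δh = αQ/(ρcₚ) = 1.7×10⁻⁴ × 3.611×10⁸ / (1026 × 3940) ≈ 0.015186 m

Δh ≈ 15.2 mm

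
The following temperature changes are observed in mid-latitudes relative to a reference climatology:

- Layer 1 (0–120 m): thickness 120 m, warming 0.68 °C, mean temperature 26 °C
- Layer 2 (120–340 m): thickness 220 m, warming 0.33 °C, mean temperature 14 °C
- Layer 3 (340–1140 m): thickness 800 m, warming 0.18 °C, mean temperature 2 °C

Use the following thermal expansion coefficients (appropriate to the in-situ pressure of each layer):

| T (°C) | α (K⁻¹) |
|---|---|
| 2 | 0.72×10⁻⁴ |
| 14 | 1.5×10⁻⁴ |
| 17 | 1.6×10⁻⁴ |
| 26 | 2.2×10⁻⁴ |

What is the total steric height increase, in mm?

39 mm of thermosteric rise

Layer 1 at 26 °C → α = 2.2×10⁻⁴ K⁻¹
Layer 2 at 14 °C → α = 1.5×10⁻⁴ K⁻¹
Layer 3 at 2 °C → α = 0.72×10⁻⁴ K⁻¹
0–120 m: 0.68 × 120 × 2.2×10⁻⁴ = 0.017952 m
Layer 2: 220 × 1.5×10⁻⁴ × 0.33 = 0.01089 m
Layer 3: 0.72×10⁻⁴ × 0.18 × 800 = 0.010368 m
Δh = 0.017952 + 0.01089 + 0.010368 = 0.03921 m ≈ 39 mm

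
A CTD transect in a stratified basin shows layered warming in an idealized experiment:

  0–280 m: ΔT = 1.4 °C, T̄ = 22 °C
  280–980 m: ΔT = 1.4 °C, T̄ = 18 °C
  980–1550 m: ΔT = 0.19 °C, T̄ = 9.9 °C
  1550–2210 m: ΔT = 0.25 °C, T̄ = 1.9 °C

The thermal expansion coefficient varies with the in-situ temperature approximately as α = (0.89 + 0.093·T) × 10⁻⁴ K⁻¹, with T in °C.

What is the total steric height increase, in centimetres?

40.4 cm

Layer 1: α = (0.89 + 0.093×22)×10⁻⁴ = 2.936×10⁻⁴ K⁻¹
Layer 2: α = (0.89 + 0.093×18)×10⁻⁴ = 2.564×10⁻⁴ K⁻¹
Layer 3: α = (0.89 + 0.093×9.9)×10⁻⁴ = 1.8107×10⁻⁴ K⁻¹
Layer 4: α = (0.89 + 0.093×1.9)×10⁻⁴ = 1.0667×10⁻⁴ K⁻¹
2.936×10⁻⁴ × 1.4 × 280 = 0.1150912 m
1.4 × 700 × 2.564×10⁻⁴ = 0.251272 m
Layer 3: 570 × 0.19 × 1.8107×10⁻⁴ = 0.019609881 m
1550–2210 m: 660 × 0.25 × 1.0667×10⁻⁴ = 0.01760055 m
Δh = 0.1150912 + 0.251272 + 0.019609881 + 0.01760055 = 0.403573631 m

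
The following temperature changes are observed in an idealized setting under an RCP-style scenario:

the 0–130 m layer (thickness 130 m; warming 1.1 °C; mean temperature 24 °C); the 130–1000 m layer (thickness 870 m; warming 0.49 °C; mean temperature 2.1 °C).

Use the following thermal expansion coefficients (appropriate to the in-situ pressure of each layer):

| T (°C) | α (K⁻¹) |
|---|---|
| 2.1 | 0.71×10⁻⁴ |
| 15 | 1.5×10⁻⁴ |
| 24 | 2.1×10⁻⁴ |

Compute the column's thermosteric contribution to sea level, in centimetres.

Δh = 6.0 cm

Layer 1 at 24 °C → α = 2.1×10⁻⁴ K⁻¹
Layer 2 at 2.1 °C → α = 0.71×10⁻⁴ K⁻¹
2.1×10⁻⁴ × 1.1 × 130 = 0.03003 m
130–1000 m: 0.49 × 0.71×10⁻⁴ × 870 = 0.0302673 m
Δh = 0.03003 + 0.0302673 = 0.0602973 m ≈ 6.0 cm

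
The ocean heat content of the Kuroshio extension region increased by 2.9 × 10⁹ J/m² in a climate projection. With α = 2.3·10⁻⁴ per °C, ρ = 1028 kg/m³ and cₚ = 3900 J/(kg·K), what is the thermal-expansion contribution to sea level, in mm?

Δh ≈ 166 mm

Δh = αQ/(ρcₚ) = 2.3×10⁻⁴ × 2.9×10⁹ / (1028 × 3900) ≈ 0.16637 m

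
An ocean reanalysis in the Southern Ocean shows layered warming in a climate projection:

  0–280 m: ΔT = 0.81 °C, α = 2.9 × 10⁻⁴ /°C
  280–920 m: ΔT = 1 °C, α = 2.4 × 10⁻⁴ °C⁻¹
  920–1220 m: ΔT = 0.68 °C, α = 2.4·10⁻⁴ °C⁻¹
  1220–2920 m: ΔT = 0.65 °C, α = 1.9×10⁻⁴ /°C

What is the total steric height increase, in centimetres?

47.8 cm of thermosteric rise

Layer 1: 280 × 0.81 × 2.9×10⁻⁴ = 0.065772 m
1 × 640 × 2.4×10⁻⁴ = 0.15360 m
0.68 × 2.4×10⁻⁴ × 300 = 0.04896 m
1220–2920 m: 1700 × 0.65 × 1.9×10⁻⁴ = 0.20995 m
Δh = 0.065772 + 0.15360 + 0.04896 + 0.20995 = 0.478282 m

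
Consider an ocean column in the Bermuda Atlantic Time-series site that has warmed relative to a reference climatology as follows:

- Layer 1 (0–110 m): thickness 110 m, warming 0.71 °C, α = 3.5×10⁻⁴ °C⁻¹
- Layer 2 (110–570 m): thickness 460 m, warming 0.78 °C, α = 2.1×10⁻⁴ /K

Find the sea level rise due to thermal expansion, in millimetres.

about 103 mm

0.71 × 3.5×10⁻⁴ × 110 = 0.027335 m
460 × 0.78 × 2.1×10⁻⁴ = 0.075348 m
Δh = 0.027335 + 0.075348 = 0.102683 m ≈ 103 mm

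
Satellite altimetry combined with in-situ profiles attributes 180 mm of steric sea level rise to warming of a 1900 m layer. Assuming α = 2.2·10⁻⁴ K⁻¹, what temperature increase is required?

ΔT = Δh/(αH) = 0.18 / (2.2×10⁻⁴ × 1900) ≈ 0.4306 K

about 0.43 K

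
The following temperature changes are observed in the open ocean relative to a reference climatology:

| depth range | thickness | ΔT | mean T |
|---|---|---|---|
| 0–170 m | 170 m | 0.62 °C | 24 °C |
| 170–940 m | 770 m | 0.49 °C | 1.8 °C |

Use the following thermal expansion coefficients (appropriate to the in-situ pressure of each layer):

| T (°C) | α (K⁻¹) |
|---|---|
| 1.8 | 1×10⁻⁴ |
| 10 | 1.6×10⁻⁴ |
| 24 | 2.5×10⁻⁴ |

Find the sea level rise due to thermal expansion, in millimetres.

Layer 1 at 24 °C → α = 2.5×10⁻⁴ K⁻¹
Layer 2 at 1.8 °C → α = 1×10⁻⁴ K⁻¹
Layer 1: 170 × 2.5×10⁻⁴ × 0.62 = 0.02635 m
170–940 m: 1×10⁻⁴ × 0.49 × 770 = 0.03773 m
Δh = 0.02635 + 0.03773 = 0.06408 m

64.1 mm of thermosteric rise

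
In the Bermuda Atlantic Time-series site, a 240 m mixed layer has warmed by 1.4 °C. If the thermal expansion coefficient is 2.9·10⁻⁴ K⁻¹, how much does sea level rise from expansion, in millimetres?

Δh = αΔT·H = 2.9×10⁻⁴ × 1.4 × 240 = 0.09744 m

Δh = 97.4 mm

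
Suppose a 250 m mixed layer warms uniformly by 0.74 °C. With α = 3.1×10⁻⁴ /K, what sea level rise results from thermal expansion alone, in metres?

about 0.0574 m

Δh = αΔT·H = 3.1×10⁻⁴ × 0.74 × 250 = 0.05735 m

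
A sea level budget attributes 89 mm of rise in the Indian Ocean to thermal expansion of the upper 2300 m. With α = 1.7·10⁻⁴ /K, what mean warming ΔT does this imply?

0.228 K

ΔT = Δh/(αH) = 0.089 / (1.7×10⁻⁴ × 2300) ≈ 0.2276 K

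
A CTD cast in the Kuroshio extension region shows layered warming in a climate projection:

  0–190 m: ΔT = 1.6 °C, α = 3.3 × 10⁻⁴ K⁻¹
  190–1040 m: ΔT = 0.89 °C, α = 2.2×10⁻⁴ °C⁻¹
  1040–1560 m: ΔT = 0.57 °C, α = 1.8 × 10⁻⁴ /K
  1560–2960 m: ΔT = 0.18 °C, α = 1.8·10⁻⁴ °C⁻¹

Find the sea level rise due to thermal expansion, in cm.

Layer 1: 3.3×10⁻⁴ × 190 × 1.6 = 0.10032 m
Layer 2: 2.2×10⁻⁴ × 850 × 0.89 = 0.16643 m
1040–1560 m: 520 × 0.57 × 1.8×10⁻⁴ = 0.053352 m
Layer 4: 1.8×10⁻⁴ × 1400 × 0.18 = 0.04536 m
Δh = 0.10032 + 0.16643 + 0.053352 + 0.04536 = 0.365462 m ≈ 37 cm

about 37 cm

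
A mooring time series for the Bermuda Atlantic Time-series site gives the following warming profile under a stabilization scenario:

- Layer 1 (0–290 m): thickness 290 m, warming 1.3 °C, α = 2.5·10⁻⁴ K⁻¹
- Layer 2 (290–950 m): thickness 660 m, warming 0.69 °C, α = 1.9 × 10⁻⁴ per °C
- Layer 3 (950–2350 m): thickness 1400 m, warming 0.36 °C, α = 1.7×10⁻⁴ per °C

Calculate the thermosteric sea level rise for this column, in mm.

Layer 1: 1.3 × 2.5×10⁻⁴ × 290 = 0.09425 m
660 × 0.69 × 1.9×10⁻⁴ = 0.086526 m
950–2350 m: 1.7×10⁻⁴ × 0.36 × 1400 = 0.08568 m
Δh = 0.09425 + 0.086526 + 0.08568 = 0.266456 m

Δh ≈ 270 mm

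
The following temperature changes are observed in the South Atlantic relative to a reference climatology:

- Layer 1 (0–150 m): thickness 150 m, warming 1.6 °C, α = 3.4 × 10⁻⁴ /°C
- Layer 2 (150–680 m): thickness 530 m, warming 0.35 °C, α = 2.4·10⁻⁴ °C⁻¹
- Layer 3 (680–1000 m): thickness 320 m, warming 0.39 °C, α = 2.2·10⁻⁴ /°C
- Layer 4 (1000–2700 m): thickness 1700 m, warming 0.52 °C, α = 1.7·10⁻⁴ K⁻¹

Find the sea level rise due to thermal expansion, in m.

0.304 m

Layer 1: 1.6 × 3.4×10⁻⁴ × 150 = 0.08160 m
150–680 m: 530 × 0.35 × 2.4×10⁻⁴ = 0.04452 m
0.39 × 320 × 2.2×10⁻⁴ = 0.027456 m
0.52 × 1.7×10⁻⁴ × 1700 = 0.15028 m
Δh = 0.08160 + 0.04452 + 0.027456 + 0.15028 = 0.303856 m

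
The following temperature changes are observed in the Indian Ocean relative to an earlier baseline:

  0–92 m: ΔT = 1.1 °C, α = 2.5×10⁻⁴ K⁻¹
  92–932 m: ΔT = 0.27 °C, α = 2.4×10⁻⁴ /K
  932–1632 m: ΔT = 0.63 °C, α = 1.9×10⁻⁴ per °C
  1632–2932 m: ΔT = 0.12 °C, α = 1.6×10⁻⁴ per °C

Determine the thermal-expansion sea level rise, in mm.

Layer 1: 1.1 × 92 × 2.5×10⁻⁴ = 0.02530 m
92–932 m: 0.27 × 2.4×10⁻⁴ × 840 = 0.054432 m
932–1632 m: 1.9×10⁻⁴ × 700 × 0.63 = 0.08379 m
Layer 4: 1.6×10⁻⁴ × 1300 × 0.12 = 0.02496 m
Δh = 0.02530 + 0.054432 + 0.08379 + 0.02496 = 0.188482 m

188 mm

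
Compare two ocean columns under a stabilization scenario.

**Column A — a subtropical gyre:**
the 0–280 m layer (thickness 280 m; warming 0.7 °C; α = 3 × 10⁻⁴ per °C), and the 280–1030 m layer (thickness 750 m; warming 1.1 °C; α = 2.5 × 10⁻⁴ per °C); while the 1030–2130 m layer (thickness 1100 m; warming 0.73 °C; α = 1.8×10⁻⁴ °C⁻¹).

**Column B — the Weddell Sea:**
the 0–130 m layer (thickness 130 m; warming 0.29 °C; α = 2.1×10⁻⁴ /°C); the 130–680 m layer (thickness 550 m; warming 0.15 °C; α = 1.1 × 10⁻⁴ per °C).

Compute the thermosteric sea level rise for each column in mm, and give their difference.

A 280 × 3×10⁻⁴ × 0.7 = 0.05880 m
A 280–1030 m: 750 × 1.1 × 2.5×10⁻⁴ = 0.20625 m
A Layer 3: 1.8×10⁻⁴ × 0.73 × 1100 = 0.14454 m
A total: 0.40959 m
B Layer 1: 2.1×10⁻⁴ × 130 × 0.29 = 0.007917 m
B 0.15 × 1.1×10⁻⁴ × 550 = 0.009075 m
B total: 0.016992 m
Difference: 0.40959 − 0.016992 = 0.392598 m

A: 410 mm; B: 17 mm; difference 390 mm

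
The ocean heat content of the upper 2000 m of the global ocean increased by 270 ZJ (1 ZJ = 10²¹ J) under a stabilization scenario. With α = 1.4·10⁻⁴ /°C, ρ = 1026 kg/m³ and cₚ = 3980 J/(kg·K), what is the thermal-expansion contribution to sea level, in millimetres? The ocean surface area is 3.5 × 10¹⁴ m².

Per unit area: Q = 270×10²¹ / (3.5×10¹⁴) ≈ 7.714×10⁸ J/m²
Δh = αQ/(ρcₚ) = 1.4×10⁻⁴ × 7.714×10⁸ / (1026 × 3980) ≈ 0.026447 m

26.4 mm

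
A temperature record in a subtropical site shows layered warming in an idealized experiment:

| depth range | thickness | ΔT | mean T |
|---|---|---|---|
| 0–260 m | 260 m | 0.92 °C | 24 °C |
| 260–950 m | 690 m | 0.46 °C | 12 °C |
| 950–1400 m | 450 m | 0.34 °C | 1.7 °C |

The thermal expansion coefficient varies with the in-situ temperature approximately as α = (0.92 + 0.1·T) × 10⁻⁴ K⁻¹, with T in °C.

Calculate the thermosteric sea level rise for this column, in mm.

Layer 1: α = (0.92 + 0.1×24)×10⁻⁴ = 3.32×10⁻⁴ K⁻¹
Layer 2: α = (0.92 + 0.1×12)×10⁻⁴ = 2.12×10⁻⁴ K⁻¹
Layer 3: α = (0.92 + 0.1×1.7)×10⁻⁴ = 1.09×10⁻⁴ K⁻¹
Layer 1: 260 × 0.92 × 3.32×10⁻⁴ = 0.0794144 m
Layer 2: 0.46 × 2.12×10⁻⁴ × 690 = 0.0672888 m
950–1400 m: 450 × 0.34 × 1.09×10⁻⁴ = 0.016677 m
Δh = 0.0794144 + 0.0672888 + 0.016677 = 0.1633802 m

about 163 mm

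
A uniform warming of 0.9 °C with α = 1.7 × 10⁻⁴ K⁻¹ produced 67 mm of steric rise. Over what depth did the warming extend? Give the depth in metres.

H ≈ 440 m

H = Δh/(αΔT) = 0.067 / (1.7×10⁻⁴ × 0.9) ≈ 437.9 m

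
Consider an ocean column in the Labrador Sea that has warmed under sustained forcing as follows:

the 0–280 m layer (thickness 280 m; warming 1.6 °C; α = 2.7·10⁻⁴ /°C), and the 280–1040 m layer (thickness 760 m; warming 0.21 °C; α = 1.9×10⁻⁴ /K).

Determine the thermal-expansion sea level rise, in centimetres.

Layer 1: 280 × 1.6 × 2.7×10⁻⁴ = 0.12096 m
280–1040 m: 0.21 × 1.9×10⁻⁴ × 760 = 0.030324 m
Δh = 0.12096 + 0.030324 = 0.151284 m ≈ 15.1 cm

Δh ≈ 15.1 cm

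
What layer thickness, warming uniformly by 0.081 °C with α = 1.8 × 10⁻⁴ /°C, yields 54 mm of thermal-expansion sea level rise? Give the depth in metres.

3700 m

H = Δh/(αΔT) = 0.054 / (1.8×10⁻⁴ × 0.081) ≈ 3704 m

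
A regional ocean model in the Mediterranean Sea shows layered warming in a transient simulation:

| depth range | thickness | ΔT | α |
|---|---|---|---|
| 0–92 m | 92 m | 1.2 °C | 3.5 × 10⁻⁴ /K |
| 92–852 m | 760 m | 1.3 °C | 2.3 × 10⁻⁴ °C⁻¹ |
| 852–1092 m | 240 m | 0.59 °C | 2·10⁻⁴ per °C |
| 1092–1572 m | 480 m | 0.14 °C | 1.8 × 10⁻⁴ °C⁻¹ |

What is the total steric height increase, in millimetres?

310 mm of thermosteric rise

92 × 1.2 × 3.5×10⁻⁴ = 0.03864 m
Layer 2: 2.3×10⁻⁴ × 1.3 × 760 = 0.22724 m
Layer 3: 0.59 × 240 × 2×10⁻⁴ = 0.02832 m
Layer 4: 0.14 × 480 × 1.8×10⁻⁴ = 0.012096 m
Δh = 0.03864 + 0.22724 + 0.02832 + 0.012096 = 0.306296 m ≈ 310 mm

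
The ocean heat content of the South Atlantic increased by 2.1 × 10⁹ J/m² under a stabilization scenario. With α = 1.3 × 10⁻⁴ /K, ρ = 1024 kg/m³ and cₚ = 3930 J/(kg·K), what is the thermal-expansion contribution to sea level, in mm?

Δh = αQ/(ρcₚ) = 1.3×10⁻⁴ × 2.1×10⁹ / (1024 × 3930) ≈ 0.067838 m

about 67.8 mm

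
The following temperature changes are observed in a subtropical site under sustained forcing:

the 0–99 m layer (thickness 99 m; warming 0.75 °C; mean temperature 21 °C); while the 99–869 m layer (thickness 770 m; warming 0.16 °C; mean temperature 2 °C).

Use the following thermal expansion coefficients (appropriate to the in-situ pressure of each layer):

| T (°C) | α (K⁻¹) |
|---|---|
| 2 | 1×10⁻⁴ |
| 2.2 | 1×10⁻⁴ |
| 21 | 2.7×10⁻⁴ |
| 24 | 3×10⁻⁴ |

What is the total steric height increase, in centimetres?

Δh ≈ 3.24 cm

Layer 1 at 21 °C → α = 2.7×10⁻⁴ K⁻¹
Layer 2 at 2 °C → α = 1×10⁻⁴ K⁻¹
Layer 1: 99 × 0.75 × 2.7×10⁻⁴ = 0.0200475 m
Layer 2: 0.16 × 1×10⁻⁴ × 770 = 0.01232 m
Δh = 0.0200475 + 0.01232 = 0.0323675 m ≈ 3.24 cm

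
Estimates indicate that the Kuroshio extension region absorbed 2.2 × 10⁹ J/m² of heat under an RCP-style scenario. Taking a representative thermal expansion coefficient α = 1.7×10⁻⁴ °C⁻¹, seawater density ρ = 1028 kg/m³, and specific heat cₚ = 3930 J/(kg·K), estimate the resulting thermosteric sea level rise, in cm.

Δh = αQ/(ρcₚ) = 1.7×10⁻⁴ × 2.2×10⁹ / (1028 × 3930) ≈ 0.092573 m

Δh = 9.26 cm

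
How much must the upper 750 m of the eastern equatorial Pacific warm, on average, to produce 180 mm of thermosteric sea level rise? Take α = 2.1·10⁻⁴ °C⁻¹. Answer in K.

ΔT = Δh/(αH) = 0.18 / (2.1×10⁻⁴ × 750) ≈ 1.143 K

ΔT ≈ 1.14 K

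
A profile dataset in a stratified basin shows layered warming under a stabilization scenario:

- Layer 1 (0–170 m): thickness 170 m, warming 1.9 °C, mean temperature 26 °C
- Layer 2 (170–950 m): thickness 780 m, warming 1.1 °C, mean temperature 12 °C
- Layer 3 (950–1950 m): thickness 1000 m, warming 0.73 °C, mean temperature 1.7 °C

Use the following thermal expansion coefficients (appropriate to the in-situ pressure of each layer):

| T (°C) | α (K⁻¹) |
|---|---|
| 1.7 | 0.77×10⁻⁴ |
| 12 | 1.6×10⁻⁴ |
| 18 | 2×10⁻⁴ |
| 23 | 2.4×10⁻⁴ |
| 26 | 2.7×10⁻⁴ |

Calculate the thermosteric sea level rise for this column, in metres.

0.281 m

Layer 1 at 26 °C → α = 2.7×10⁻⁴ K⁻¹
Layer 2 at 12 °C → α = 1.6×10⁻⁴ K⁻¹
Layer 3 at 1.7 °C → α = 0.77×10⁻⁴ K⁻¹
170 × 1.9 × 2.7×10⁻⁴ = 0.08721 m
1.1 × 780 × 1.6×10⁻⁴ = 0.13728 m
950–1950 m: 0.77×10⁻⁴ × 0.73 × 1000 = 0.05621 m
Δh = 0.08721 + 0.13728 + 0.05621 = 0.28070 m ≈ 0.281 m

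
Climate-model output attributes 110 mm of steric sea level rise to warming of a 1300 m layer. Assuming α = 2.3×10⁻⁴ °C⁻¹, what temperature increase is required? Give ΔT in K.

about 0.368 K

ΔT = Δh/(αH) = 0.11 / (2.3×10⁻⁴ × 1300) ≈ 0.3679 K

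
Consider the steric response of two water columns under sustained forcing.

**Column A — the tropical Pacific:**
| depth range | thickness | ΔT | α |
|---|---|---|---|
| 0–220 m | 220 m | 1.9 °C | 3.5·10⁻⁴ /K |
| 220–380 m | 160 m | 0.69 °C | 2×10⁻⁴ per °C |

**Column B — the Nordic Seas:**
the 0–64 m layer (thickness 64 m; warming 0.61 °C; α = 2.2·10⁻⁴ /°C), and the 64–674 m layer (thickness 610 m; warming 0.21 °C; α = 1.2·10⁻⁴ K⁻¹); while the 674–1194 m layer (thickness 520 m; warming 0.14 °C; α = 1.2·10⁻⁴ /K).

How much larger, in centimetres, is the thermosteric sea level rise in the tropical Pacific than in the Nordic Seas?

Δh_A − Δh_B ≈ 13.6 cm

A 3.5×10⁻⁴ × 1.9 × 220 = 0.14630 m
A Layer 2: 0.69 × 2×10⁻⁴ × 160 = 0.02208 m
A total: 0.16838 m
B 0.61 × 64 × 2.2×10⁻⁴ = 0.0085888 m
B 0.21 × 610 × 1.2×10⁻⁴ = 0.015372 m
B 1.2×10⁻⁴ × 0.14 × 520 = 0.008736 m
B total: 0.0326968 m
Difference: 0.16838 − 0.0326968 = 0.1356832 m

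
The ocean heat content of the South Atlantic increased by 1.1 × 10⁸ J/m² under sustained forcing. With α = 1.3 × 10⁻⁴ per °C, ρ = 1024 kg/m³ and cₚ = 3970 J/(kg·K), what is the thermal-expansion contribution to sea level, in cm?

Δh = 0.35 cm

Δh = αQ/(ρcₚ) = 1.3×10⁻⁴ × 1.1×10⁸ / (1024 × 3970) ≈ 0.0035176 m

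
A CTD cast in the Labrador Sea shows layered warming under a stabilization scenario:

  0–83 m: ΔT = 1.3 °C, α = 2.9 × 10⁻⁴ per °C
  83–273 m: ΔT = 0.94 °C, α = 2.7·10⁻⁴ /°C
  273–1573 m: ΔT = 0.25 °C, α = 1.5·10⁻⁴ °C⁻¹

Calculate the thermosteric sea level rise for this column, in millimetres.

128 mm

Layer 1: 2.9×10⁻⁴ × 1.3 × 83 = 0.031291 m
Layer 2: 0.94 × 190 × 2.7×10⁻⁴ = 0.048222 m
273–1573 m: 1.5×10⁻⁴ × 0.25 × 1300 = 0.04875 m
Δh = 0.031291 + 0.048222 + 0.04875 = 0.128263 m ≈ 128 mm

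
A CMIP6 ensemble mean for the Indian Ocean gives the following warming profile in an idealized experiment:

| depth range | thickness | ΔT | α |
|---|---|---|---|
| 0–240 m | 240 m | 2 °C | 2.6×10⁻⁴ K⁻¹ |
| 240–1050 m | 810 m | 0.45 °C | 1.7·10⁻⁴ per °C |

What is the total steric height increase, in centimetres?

Layer 1: 240 × 2.6×10⁻⁴ × 2 = 0.12480 m
810 × 1.7×10⁻⁴ × 0.45 = 0.061965 m
Δh = 0.12480 + 0.061965 = 0.186765 m

about 18.7 cm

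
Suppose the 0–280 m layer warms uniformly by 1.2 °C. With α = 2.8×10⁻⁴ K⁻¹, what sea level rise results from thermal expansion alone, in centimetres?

Δh = 9.41 cm

Δh = αΔT·H = 2.8×10⁻⁴ × 1.2 × 280 = 0.09408 m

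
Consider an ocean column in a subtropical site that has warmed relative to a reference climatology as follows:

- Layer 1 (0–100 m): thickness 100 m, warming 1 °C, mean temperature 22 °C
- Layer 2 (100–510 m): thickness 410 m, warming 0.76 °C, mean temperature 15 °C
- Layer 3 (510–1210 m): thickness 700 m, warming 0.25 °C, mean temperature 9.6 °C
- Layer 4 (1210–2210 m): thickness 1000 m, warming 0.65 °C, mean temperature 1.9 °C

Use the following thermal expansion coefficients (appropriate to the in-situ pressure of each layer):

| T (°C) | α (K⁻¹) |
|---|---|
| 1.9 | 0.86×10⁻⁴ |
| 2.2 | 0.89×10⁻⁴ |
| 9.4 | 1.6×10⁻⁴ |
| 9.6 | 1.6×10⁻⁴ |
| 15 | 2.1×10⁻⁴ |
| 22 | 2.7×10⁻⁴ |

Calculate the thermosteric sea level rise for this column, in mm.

176 mm

Layer 1 at 22 °C → α = 2.7×10⁻⁴ K⁻¹
Layer 2 at 15 °C → α = 2.1×10⁻⁴ K⁻¹
Layer 3 at 9.6 °C → α = 1.6×10⁻⁴ K⁻¹
Layer 4 at 1.9 °C → α = 0.86×10⁻⁴ K⁻¹
Layer 1: 1 × 2.7×10⁻⁴ × 100 = 0.02700 m
Layer 2: 410 × 2.1×10⁻⁴ × 0.76 = 0.065436 m
510–1210 m: 700 × 1.6×10⁻⁴ × 0.25 = 0.02800 m
1210–2210 m: 1000 × 0.86×10⁻⁴ × 0.65 = 0.05590 m
Δh = 0.02700 + 0.065436 + 0.02800 + 0.05590 = 0.176336 m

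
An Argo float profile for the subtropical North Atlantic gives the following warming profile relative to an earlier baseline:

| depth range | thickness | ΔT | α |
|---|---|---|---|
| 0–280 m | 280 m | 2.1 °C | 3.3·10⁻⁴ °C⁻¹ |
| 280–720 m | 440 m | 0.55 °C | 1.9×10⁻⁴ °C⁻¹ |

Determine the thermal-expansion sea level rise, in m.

3.3×10⁻⁴ × 2.1 × 280 = 0.19404 m
1.9×10⁻⁴ × 440 × 0.55 = 0.04598 m
Δh = 0.19404 + 0.04598 = 0.24002 m

Δh = 0.240 m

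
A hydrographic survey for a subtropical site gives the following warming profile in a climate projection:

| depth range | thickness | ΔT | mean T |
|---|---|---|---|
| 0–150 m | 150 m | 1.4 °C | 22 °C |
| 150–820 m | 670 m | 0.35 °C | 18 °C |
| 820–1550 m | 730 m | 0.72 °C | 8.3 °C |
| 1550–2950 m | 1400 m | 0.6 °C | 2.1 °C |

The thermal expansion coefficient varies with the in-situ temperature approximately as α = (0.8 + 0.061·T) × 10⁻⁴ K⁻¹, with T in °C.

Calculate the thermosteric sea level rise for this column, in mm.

Layer 1: α = (0.8 + 0.061×22)×10⁻⁴ = 2.142×10⁻⁴ K⁻¹
Layer 2: α = (0.8 + 0.061×18)×10⁻⁴ = 1.898×10⁻⁴ K⁻¹
Layer 3: α = (0.8 + 0.061×8.3)×10⁻⁴ = 1.3063×10⁻⁴ K⁻¹
Layer 4: α = (0.8 + 0.061×2.1)×10⁻⁴ = 0.9281×10⁻⁴ K⁻¹
2.142×10⁻⁴ × 1.4 × 150 = 0.044982 m
1.898×10⁻⁴ × 670 × 0.35 = 0.0445081 m
1.3063×10⁻⁴ × 0.72 × 730 = 0.068659128 m
Layer 4: 0.6 × 1400 × 0.9281×10⁻⁴ = 0.0779604 m
Δh = 0.044982 + 0.0445081 + 0.068659128 + 0.0779604 = 0.236109628 m

236 mm of thermosteric rise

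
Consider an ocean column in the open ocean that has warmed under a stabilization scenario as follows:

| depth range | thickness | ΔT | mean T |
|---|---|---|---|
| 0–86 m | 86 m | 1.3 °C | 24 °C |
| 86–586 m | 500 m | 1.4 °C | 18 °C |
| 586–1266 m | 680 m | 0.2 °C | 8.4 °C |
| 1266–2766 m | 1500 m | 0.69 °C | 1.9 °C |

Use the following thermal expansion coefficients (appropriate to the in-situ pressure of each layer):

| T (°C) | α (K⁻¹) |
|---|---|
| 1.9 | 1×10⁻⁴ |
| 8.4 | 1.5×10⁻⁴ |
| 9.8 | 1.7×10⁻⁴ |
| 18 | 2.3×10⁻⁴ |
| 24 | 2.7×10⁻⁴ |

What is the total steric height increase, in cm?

Δh ≈ 32 cm

Layer 1 at 24 °C → α = 2.7×10⁻⁴ K⁻¹
Layer 2 at 18 °C → α = 2.3×10⁻⁴ K⁻¹
Layer 3 at 8.4 °C → α = 1.5×10⁻⁴ K⁻¹
Layer 4 at 1.9 °C → α = 1×10⁻⁴ K⁻¹
Layer 1: 2.7×10⁻⁴ × 86 × 1.3 = 0.030186 m
Layer 2: 1.4 × 500 × 2.3×10⁻⁴ = 0.16100 m
Layer 3: 0.2 × 680 × 1.5×10⁻⁴ = 0.02040 m
Layer 4: 1500 × 0.69 × 1×10⁻⁴ = 0.10350 m
Δh = 0.030186 + 0.16100 + 0.02040 + 0.10350 = 0.315086 m ≈ 32 cm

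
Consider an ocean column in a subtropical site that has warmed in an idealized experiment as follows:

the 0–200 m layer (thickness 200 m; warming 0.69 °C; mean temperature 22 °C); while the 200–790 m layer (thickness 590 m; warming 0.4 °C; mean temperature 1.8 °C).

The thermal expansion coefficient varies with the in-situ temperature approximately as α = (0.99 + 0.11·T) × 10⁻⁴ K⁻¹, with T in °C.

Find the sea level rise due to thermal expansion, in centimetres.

Layer 1: α = (0.99 + 0.11×22)×10⁻⁴ = 3.41×10⁻⁴ K⁻¹
Layer 2: α = (0.99 + 0.11×1.8)×10⁻⁴ = 1.188×10⁻⁴ K⁻¹
200 × 3.41×10⁻⁴ × 0.69 = 0.047058 m
200–790 m: 1.188×10⁻⁴ × 0.4 × 590 = 0.0280368 m
Δh = 0.047058 + 0.0280368 = 0.0750948 m ≈ 7.51 cm

Δh ≈ 7.51 cm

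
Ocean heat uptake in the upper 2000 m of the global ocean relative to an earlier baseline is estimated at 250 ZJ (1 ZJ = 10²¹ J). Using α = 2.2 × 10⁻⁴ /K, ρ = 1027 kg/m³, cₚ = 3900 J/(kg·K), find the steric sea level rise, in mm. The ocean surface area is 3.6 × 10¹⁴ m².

Δh ≈ 38.1 mm

Per unit area: Q = 250×10²¹ / (3.6×10¹⁴) ≈ 6.944×10⁸ J/m²
Δh = αQ/(ρcₚ) = 2.2×10⁻⁴ × 6.944×10⁸ / (1027 × 3900) ≈ 0.038141 m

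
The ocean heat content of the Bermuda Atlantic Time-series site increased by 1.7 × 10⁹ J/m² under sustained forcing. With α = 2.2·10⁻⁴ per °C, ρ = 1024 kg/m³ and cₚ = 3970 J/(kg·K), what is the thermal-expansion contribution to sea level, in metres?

Δh ≈ 0.0920 m

Δh = αQ/(ρcₚ) = 2.2×10⁻⁴ × 1.7×10⁹ / (1024 × 3970) ≈ 0.091999 m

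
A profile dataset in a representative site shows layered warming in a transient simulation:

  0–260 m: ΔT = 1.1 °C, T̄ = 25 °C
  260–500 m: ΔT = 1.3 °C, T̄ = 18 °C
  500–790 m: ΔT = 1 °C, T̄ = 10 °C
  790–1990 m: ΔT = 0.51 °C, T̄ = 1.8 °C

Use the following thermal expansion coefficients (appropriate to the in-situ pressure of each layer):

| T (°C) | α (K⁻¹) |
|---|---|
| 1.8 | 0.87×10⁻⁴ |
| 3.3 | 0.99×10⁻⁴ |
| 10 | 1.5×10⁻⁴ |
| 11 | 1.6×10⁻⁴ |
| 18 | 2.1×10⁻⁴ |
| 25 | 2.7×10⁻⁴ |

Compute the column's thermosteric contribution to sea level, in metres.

Δh = 0.239 m

Layer 1 at 25 °C → α = 2.7×10⁻⁴ K⁻¹
Layer 2 at 18 °C → α = 2.1×10⁻⁴ K⁻¹
Layer 3 at 10 °C → α = 1.5×10⁻⁴ K⁻¹
Layer 4 at 1.8 °C → α = 0.87×10⁻⁴ K⁻¹
0–260 m: 260 × 1.1 × 2.7×10⁻⁴ = 0.07722 m
Layer 2: 240 × 2.1×10⁻⁴ × 1.3 = 0.06552 m
1 × 1.5×10⁻⁴ × 290 = 0.04350 m
Layer 4: 1200 × 0.87×10⁻⁴ × 0.51 = 0.053244 m
Δh = 0.07722 + 0.06552 + 0.04350 + 0.053244 = 0.239484 m ≈ 0.239 m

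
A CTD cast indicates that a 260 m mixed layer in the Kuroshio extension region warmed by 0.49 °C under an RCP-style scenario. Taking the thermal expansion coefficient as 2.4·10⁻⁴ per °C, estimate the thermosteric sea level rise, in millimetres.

about 31 mm

Δh = αΔT·H = 2.4×10⁻⁴ × 0.49 × 260 = 0.030576 m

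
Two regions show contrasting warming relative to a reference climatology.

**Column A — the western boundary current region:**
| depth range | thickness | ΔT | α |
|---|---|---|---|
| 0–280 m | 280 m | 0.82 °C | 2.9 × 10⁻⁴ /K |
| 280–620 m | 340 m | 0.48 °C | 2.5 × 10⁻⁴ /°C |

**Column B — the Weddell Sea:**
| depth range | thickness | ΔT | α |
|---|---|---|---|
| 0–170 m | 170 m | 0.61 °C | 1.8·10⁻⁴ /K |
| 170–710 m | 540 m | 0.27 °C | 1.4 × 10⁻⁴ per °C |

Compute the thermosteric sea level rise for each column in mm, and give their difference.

Δh_A ≈ 110 mm, Δh_B ≈ 39 mm; difference ≈ 68 mm

A 0–280 m: 280 × 0.82 × 2.9×10⁻⁴ = 0.066584 m
A 280–620 m: 2.5×10⁻⁴ × 0.48 × 340 = 0.04080 m
A total: 0.107384 m
B Layer 1: 170 × 1.8×10⁻⁴ × 0.61 = 0.018666 m
B 170–710 m: 0.27 × 1.4×10⁻⁴ × 540 = 0.020412 m
B total: 0.039078 m
Difference: 0.107384 − 0.039078 = 0.068306 m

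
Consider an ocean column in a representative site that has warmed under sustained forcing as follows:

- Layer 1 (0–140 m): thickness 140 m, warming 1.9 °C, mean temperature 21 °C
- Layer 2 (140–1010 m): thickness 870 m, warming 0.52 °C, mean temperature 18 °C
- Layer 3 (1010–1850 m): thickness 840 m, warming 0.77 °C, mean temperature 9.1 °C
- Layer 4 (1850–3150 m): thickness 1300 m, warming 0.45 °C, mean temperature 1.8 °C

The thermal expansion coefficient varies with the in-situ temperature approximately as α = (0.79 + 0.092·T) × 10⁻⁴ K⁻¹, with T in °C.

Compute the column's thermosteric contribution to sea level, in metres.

Δh = 0.34 m

Layer 1: α = (0.79 + 0.092×21)×10⁻⁴ = 2.722×10⁻⁴ K⁻¹
Layer 2: α = (0.79 + 0.092×18)×10⁻⁴ = 2.446×10⁻⁴ K⁻¹
Layer 3: α = (0.79 + 0.092×9.1)×10⁻⁴ = 1.6272×10⁻⁴ K⁻¹
Layer 4: α = (0.79 + 0.092×1.8)×10⁻⁴ = 0.9556×10⁻⁴ K⁻¹
0–140 m: 2.722×10⁻⁴ × 1.9 × 140 = 0.0724052 m
870 × 2.446×10⁻⁴ × 0.52 = 0.11065704 m
Layer 3: 840 × 0.77 × 1.6272×10⁻⁴ = 0.105247296 m
Layer 4: 0.9556×10⁻⁴ × 1300 × 0.45 = 0.0559026 m
Δh = 0.0724052 + 0.11065704 + 0.105247296 + 0.0559026 = 0.344212136 m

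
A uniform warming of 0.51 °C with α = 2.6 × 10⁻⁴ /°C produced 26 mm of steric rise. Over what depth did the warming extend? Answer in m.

about 196 m

H = Δh/(αΔT) = 0.026 / (2.6×10⁻⁴ × 0.51) ≈ 196.1 m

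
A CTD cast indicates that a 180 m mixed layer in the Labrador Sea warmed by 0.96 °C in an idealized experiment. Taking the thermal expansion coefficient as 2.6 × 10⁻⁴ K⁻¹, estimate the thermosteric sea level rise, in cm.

Δh = αΔT·H = 2.6×10⁻⁴ × 0.96 × 180 = 0.044928 m

Δh = 4.49 cm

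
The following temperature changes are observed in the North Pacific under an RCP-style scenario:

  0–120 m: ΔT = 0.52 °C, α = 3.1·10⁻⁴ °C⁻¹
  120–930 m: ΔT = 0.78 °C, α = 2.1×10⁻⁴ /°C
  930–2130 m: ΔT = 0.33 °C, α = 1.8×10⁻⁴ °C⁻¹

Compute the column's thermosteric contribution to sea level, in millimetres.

223 mm of thermosteric rise

0.52 × 120 × 3.1×10⁻⁴ = 0.019344 m
120–930 m: 810 × 0.78 × 2.1×10⁻⁴ = 0.132678 m
Layer 3: 0.33 × 1.8×10⁻⁴ × 1200 = 0.07128 m
Δh = 0.019344 + 0.132678 + 0.07128 = 0.223302 m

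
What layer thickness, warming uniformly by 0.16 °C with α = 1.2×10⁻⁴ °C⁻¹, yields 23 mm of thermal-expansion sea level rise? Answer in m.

H = Δh/(αΔT) = 0.023 / (1.2×10⁻⁴ × 0.16) ≈ 1198 m

about 1200 m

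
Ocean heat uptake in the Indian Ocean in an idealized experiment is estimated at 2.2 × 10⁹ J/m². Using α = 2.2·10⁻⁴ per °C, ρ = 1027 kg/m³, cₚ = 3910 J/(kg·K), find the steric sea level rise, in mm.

Δh = αQ/(ρcₚ) = 2.2×10⁻⁴ × 2.2×10⁹ / (1027 × 3910) ≈ 0.12053 m

about 121 mm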